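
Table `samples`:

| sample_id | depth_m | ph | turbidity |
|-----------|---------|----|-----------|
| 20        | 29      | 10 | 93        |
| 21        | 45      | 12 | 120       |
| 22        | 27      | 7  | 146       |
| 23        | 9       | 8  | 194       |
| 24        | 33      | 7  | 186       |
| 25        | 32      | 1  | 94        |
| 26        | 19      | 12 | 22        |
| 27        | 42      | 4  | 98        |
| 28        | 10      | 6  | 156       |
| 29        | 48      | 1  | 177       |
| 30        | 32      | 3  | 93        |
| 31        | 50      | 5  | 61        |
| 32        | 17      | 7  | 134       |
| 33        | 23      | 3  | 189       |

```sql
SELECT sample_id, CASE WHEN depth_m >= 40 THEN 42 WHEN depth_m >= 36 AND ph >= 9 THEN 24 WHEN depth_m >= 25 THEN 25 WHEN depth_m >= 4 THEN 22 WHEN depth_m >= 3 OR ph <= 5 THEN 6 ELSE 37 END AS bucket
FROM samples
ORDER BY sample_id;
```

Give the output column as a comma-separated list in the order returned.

sample_id=20: depth_m >= 25 → 25
sample_id=21: depth_m >= 40 → 42
sample_id=22: depth_m >= 25 → 25
sample_id=23: depth_m >= 4 → 22
sample_id=24: depth_m >= 25 → 25
sample_id=25: depth_m >= 25 → 25
sample_id=26: depth_m >= 4 → 22
sample_id=27: depth_m >= 40 → 42
sample_id=28: depth_m >= 4 → 22
sample_id=29: depth_m >= 40 → 42
sample_id=30: depth_m >= 25 → 25
sample_id=31: depth_m >= 40 → 42
sample_id=32: depth_m >= 4 → 22
sample_id=33: depth_m >= 4 → 22

25, 42, 25, 22, 25, 25, 22, 42, 22, 42, 25, 42, 22, 22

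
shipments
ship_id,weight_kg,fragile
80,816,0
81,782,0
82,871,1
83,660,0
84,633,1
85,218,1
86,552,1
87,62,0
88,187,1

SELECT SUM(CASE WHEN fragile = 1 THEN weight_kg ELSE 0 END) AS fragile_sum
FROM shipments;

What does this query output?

2461

ship_id=80: ✗
ship_id=81: ✗
ship_id=82: ✓ → 871
ship_id=83: ✗
ship_id=84: ✓ → 633
ship_id=85: ✓ → 218
ship_id=86: ✓ → 552
ship_id=87: ✗
ship_id=88: ✓ → 187
fragile_sum = 871 + 633 + 218 + 552 + 187 = 2461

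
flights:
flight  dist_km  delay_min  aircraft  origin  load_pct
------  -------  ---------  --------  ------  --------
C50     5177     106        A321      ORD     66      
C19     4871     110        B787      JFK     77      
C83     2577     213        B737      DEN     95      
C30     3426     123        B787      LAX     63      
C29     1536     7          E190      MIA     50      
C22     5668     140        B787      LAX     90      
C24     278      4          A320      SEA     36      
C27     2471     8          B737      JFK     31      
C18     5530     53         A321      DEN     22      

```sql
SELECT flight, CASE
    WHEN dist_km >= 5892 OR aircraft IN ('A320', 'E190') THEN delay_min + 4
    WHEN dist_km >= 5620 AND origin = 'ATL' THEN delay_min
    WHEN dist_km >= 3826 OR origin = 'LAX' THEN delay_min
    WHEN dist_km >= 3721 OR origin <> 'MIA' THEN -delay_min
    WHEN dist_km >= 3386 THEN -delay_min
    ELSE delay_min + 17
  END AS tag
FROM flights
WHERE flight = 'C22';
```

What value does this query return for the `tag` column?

140

flight = C22: dist_km=5668, delay_min=140, aircraft=B787, origin=LAX, load_pct=90.
dist_km >= 5892 OR aircraft IN ('A320', 'E190') → false
dist_km >= 5620 AND origin = 'ATL' → false
dist_km >= 3826 OR origin = 'LAX' → true → 140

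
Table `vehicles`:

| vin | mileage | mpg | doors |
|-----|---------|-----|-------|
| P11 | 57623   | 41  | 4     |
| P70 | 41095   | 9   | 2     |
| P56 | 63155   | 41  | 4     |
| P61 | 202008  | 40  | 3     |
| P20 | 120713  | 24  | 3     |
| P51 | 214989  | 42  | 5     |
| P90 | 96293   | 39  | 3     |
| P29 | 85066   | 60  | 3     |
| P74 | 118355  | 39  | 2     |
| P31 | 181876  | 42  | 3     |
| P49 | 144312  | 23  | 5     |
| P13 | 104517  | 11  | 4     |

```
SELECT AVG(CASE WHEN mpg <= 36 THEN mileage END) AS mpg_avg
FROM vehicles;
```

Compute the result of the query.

vin=P11: ✗
vin=P70: ✓ → 41095
vin=P56: ✗
vin=P61: ✗
vin=P20: ✓ → 120713
vin=P51: ✗
vin=P90: ✗
vin=P29: ✗
vin=P74: ✗
vin=P31: ✗
vin=P49: ✓ → 144312
vin=P13: ✓ → 104517
mpg_avg = (41095 + 120713 + 144312 + 104517) / 4 = 102659.25

102659.25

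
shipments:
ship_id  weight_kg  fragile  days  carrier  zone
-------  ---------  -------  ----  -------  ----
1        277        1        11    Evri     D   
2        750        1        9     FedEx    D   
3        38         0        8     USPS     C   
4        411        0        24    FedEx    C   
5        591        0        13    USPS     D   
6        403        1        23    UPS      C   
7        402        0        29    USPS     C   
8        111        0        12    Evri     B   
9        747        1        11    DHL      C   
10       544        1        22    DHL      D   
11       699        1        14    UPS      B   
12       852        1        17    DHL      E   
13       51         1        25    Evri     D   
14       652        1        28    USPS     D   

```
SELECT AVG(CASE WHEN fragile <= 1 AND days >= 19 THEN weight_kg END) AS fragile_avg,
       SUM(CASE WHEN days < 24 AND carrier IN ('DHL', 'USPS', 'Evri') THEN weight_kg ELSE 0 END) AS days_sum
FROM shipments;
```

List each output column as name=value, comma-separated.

fragile_avg=410.5, days_sum=3160

[fragile_avg: fragile <= 1 AND days >= 19]
ship_id=1: ✗
ship_id=2: ✗
ship_id=3: ✗
ship_id=4: ✓ → 411
ship_id=5: ✗
ship_id=6: ✓ → 403
ship_id=7: ✓ → 402
ship_id=8: ✗
ship_id=9: ✗
ship_id=10: ✓ → 544
ship_id=11: ✗
ship_id=12: ✗
ship_id=13: ✓ → 51
ship_id=14: ✓ → 652
fragile_avg = (411 + 403 + 402 + 544 + 51 + 652) / 6 = 410.5
—
[days_sum: days < 24 AND carrier IN ('DHL', 'USPS', 'Evri')]
ship_id=1: ✓ → 277
ship_id=2: ✗
ship_id=3: ✓ → 38
ship_id=4: ✗
ship_id=5: ✓ → 591
ship_id=6: ✗
ship_id=7: ✗
ship_id=8: ✓ → 111
ship_id=9: ✓ → 747
ship_id=10: ✓ → 544
ship_id=11: ✗
ship_id=12: ✓ → 852
ship_id=13: ✗
ship_id=14: ✗
days_sum = 277 + 38 + 591 + 111 + 747 + 544 + 852 = 3160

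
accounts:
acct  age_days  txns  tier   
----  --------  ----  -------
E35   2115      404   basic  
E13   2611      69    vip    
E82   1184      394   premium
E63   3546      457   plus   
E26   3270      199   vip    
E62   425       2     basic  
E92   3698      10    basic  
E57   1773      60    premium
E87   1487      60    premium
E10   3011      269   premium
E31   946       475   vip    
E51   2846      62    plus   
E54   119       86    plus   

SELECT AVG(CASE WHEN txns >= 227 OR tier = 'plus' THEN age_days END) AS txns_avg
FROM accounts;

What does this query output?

1966.7142857143

acct=E35: ✓ → 2115
acct=E13: ✗
acct=E82: ✓ → 1184
acct=E63: ✓ → 3546
acct=E26: ✗
acct=E62: ✗
acct=E92: ✗
acct=E57: ✗
acct=E87: ✗
acct=E10: ✓ → 3011
acct=E31: ✓ → 946
acct=E51: ✓ → 2846
acct=E54: ✓ → 119
txns_avg = (2115 + 1184 + 3546 + 3011 + 946 + 2846 + 119) / 7 = 1966.7142857143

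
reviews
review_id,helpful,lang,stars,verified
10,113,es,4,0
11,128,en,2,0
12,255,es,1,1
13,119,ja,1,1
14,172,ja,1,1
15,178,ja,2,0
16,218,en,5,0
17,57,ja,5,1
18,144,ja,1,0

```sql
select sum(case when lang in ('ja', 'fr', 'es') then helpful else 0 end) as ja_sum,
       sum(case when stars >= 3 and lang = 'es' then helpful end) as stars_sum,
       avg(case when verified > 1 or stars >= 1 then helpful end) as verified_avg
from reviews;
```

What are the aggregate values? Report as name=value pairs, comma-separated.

ja_sum=1038, stars_sum=113, verified_avg=153.7777777778

[ja_sum: lang in ('ja', 'fr', 'es')]
review_id=10: ✓ → 113
review_id=11: ✗
review_id=12: ✓ → 255
review_id=13: ✓ → 119
review_id=14: ✓ → 172
review_id=15: ✓ → 178
review_id=16: ✗
review_id=17: ✓ → 57
review_id=18: ✓ → 144
ja_sum = 113 + 255 + 119 + 172 + 178 + 57 + 144 = 1038
—
[stars_sum: stars >= 3 and lang = 'es']
review_id=10: ✓ → 113
review_id=11: ✗
review_id=12: ✗
review_id=13: ✗
review_id=14: ✗
review_id=15: ✗
review_id=16: ✗
review_id=17: ✗
review_id=18: ✗
stars_sum = 113
—
[verified_avg: verified > 1 or stars >= 1]
review_id=10: ✓ → 113
review_id=11: ✓ → 128
review_id=12: ✓ → 255
review_id=13: ✓ → 119
review_id=14: ✓ → 172
review_id=15: ✓ → 178
review_id=16: ✓ → 218
review_id=17: ✓ → 57
review_id=18: ✓ → 144
verified_avg = (113 + 128 + 255 + 119 + 172 + 178 + 218 + 57 + 144) / 9 = 153.7777777778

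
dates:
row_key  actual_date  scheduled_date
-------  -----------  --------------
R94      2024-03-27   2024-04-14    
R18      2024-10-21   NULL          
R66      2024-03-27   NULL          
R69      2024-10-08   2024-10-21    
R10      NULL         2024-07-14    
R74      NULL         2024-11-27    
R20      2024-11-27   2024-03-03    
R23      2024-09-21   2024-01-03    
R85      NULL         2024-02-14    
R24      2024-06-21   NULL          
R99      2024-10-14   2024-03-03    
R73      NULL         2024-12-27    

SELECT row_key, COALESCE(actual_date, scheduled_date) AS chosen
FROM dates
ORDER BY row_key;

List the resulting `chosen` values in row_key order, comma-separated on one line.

2024-07-14, 2024-10-21, 2024-11-27, 2024-09-21, 2024-06-21, 2024-03-27, 2024-10-08, 2024-12-27, 2024-11-27, 2024-02-14, 2024-03-27, 2024-10-14

row_key=R10: actual_date=NULL, scheduled_date=2024-07-14 → 2024-07-14
row_key=R18: actual_date=2024-10-21 → 2024-10-21
row_key=R20: actual_date=2024-11-27 → 2024-11-27
row_key=R23: actual_date=2024-09-21 → 2024-09-21
row_key=R24: actual_date=2024-06-21 → 2024-06-21
row_key=R66: actual_date=2024-03-27 → 2024-03-27
row_key=R69: actual_date=2024-10-08 → 2024-10-08
row_key=R73: actual_date=NULL, scheduled_date=2024-12-27 → 2024-12-27
row_key=R74: actual_date=NULL, scheduled_date=2024-11-27 → 2024-11-27
row_key=R85: actual_date=NULL, scheduled_date=2024-02-14 → 2024-02-14
row_key=R94: actual_date=2024-03-27 → 2024-03-27
row_key=R99: actual_date=2024-10-14 → 2024-10-14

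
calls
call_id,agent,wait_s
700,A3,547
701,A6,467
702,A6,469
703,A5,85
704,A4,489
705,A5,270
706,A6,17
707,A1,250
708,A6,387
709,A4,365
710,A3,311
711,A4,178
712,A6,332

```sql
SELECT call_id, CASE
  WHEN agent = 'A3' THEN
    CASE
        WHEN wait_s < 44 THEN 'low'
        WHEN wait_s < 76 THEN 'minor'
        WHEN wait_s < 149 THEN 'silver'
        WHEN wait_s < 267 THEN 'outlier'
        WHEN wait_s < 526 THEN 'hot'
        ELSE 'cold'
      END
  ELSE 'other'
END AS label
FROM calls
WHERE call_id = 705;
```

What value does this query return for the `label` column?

call_id = 705: agent=A5, wait_s=270.
agent='A5' → outer ELSE → other

other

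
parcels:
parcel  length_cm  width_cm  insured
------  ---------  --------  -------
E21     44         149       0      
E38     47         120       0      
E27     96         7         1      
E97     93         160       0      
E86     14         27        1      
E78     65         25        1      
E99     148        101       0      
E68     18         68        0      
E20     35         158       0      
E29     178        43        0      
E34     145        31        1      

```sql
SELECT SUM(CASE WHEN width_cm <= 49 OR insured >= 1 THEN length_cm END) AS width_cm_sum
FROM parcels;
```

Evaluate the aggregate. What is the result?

parcel=E21: ✗
parcel=E38: ✗
parcel=E27: ✓ → 96
parcel=E97: ✗
parcel=E86: ✓ → 14
parcel=E78: ✓ → 65
parcel=E99: ✗
parcel=E68: ✗
parcel=E20: ✗
parcel=E29: ✓ → 178
parcel=E34: ✓ → 145
width_cm_sum = 96 + 14 + 65 + 178 + 145 = 498

498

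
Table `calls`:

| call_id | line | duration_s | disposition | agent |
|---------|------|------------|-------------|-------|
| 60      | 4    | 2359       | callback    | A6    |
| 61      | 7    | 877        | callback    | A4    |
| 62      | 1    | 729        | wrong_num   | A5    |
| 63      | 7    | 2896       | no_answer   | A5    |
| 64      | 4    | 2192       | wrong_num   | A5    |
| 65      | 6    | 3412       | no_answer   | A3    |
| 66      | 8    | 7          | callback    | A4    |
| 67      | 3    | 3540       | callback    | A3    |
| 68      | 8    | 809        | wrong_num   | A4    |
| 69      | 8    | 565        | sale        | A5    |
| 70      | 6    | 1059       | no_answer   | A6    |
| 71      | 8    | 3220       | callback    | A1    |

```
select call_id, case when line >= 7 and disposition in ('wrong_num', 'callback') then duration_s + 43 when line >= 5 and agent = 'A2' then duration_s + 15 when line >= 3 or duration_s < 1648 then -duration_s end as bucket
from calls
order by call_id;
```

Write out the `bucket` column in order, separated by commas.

call_id=60: line >= 3 or duration_s < 1648 → -2359
call_id=61: line >= 7 and disposition in ('wrong_num', 'callback') → 920
call_id=62: line >= 3 or duration_s < 1648 → -729
call_id=63: line >= 3 or duration_s < 1648 → -2896
call_id=64: line >= 3 or duration_s < 1648 → -2192
call_id=65: line >= 3 or duration_s < 1648 → -3412
call_id=66: line >= 7 and disposition in ('wrong_num', 'callback') → 50
call_id=67: line >= 3 or duration_s < 1648 → -3540
call_id=68: line >= 7 and disposition in ('wrong_num', 'callback') → 852
call_id=69: line >= 3 or duration_s < 1648 → -565
call_id=70: line >= 3 or duration_s < 1648 → -1059
call_id=71: line >= 7 and disposition in ('wrong_num', 'callback') → 3263

-2359, 920, -729, -2896, -2192, -3412, 50, -3540, 852, -565, -1059, 3263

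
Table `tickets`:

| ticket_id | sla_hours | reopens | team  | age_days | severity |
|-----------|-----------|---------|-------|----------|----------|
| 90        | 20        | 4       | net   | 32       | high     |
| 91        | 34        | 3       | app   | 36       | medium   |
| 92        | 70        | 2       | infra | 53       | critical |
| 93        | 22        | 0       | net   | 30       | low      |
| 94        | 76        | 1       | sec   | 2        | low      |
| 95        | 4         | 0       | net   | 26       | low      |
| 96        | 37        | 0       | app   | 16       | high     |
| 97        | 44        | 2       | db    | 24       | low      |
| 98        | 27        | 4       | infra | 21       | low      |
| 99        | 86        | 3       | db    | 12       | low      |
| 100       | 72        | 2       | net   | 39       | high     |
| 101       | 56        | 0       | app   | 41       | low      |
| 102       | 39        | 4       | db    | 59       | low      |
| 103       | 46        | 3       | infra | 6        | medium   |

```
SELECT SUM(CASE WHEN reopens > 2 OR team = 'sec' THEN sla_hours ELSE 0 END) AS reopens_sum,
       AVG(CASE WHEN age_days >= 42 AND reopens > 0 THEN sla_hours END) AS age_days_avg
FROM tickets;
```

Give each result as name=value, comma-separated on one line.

reopens_sum=328, age_days_avg=54.5

[reopens_sum: reopens > 2 OR team = 'sec']
ticket_id=90: ✓ → 20
ticket_id=91: ✓ → 34
ticket_id=92: ✗
ticket_id=93: ✗
ticket_id=94: ✓ → 76
ticket_id=95: ✗
ticket_id=96: ✗
ticket_id=97: ✗
ticket_id=98: ✓ → 27
ticket_id=99: ✓ → 86
ticket_id=100: ✗
ticket_id=101: ✗
ticket_id=102: ✓ → 39
ticket_id=103: ✓ → 46
reopens_sum = 20 + 34 + 76 + 27 + 86 + 39 + 46 = 328
—
[age_days_avg: age_days >= 42 AND reopens > 0]
ticket_id=90: ✗
ticket_id=91: ✗
ticket_id=92: ✓ → 70
ticket_id=93: ✗
ticket_id=94: ✗
ticket_id=95: ✗
ticket_id=96: ✗
ticket_id=97: ✗
ticket_id=98: ✗
ticket_id=99: ✗
ticket_id=100: ✗
ticket_id=101: ✗
ticket_id=102: ✓ → 39
ticket_id=103: ✗
age_days_avg = (70 + 39) / 2 = 54.5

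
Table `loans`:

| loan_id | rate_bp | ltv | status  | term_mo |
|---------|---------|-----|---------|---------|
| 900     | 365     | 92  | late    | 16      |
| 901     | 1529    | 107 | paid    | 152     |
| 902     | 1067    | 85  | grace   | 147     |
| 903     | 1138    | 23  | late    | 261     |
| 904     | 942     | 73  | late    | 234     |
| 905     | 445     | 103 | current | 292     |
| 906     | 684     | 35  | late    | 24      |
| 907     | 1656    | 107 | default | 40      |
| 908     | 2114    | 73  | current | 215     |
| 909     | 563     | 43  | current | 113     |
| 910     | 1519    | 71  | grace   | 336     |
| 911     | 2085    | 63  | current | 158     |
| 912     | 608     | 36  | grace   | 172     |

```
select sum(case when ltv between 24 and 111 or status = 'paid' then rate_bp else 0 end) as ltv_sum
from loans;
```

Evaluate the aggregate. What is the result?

loan_id=900: ✓ → 365
loan_id=901: ✓ → 1529
loan_id=902: ✓ → 1067
loan_id=903: ✗
loan_id=904: ✓ → 942
loan_id=905: ✓ → 445
loan_id=906: ✓ → 684
loan_id=907: ✓ → 1656
loan_id=908: ✓ → 2114
loan_id=909: ✓ → 563
loan_id=910: ✓ → 1519
loan_id=911: ✓ → 2085
loan_id=912: ✓ → 608
ltv_sum = 365 + 1529 + 1067 + 942 + 445 + 684 + 1656 + 2114 + 563 + 1519 + 2085 + 608 = 13577

13577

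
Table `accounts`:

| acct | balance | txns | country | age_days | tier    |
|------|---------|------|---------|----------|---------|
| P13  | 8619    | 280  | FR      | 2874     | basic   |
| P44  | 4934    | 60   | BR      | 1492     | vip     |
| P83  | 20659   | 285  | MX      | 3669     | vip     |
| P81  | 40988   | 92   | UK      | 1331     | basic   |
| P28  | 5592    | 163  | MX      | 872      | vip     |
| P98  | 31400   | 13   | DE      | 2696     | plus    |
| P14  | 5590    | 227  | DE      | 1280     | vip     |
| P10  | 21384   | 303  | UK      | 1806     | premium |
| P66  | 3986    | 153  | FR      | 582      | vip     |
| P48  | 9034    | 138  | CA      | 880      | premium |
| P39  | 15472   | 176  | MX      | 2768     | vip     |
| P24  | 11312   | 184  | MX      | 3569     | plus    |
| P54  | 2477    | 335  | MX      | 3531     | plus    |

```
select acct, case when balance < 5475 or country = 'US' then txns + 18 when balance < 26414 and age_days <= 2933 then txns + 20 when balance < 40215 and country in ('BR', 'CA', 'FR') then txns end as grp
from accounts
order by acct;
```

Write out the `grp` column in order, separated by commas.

323, 300, 247, NULL, 183, 196, 78, 158, 353, 171, NULL, NULL, NULL

acct=P10: balance < 26414 and age_days <= 2933 → 323
acct=P13: balance < 26414 and age_days <= 2933 → 300
acct=P14: balance < 26414 and age_days <= 2933 → 247
acct=P24: (no match → NULL) → NULL
acct=P28: balance < 26414 and age_days <= 2933 → 183
acct=P39: balance < 26414 and age_days <= 2933 → 196
acct=P44: balance < 5475 or country = 'US' → 78
acct=P48: balance < 26414 and age_days <= 2933 → 158
acct=P54: balance < 5475 or country = 'US' → 353
acct=P66: balance < 5475 or country = 'US' → 171
acct=P81: (no match → NULL) → NULL
acct=P83: (no match → NULL) → NULL
acct=P98: (no match → NULL) → NULL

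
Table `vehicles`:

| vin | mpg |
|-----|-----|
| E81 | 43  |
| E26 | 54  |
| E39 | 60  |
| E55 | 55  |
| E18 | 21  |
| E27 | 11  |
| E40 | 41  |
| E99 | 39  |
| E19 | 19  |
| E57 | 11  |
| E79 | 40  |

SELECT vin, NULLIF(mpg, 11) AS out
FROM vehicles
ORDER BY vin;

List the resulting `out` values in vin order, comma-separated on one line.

21, 19, 54, NULL, 60, 41, 55, NULL, 40, 43, 39

vin=E18: mpg=21 vs 11: differ → 21
vin=E19: mpg=19 vs 11: differ → 19
vin=E26: mpg=54 vs 11: differ → 54
vin=E27: mpg=11 vs 11: equal → NULL
vin=E39: mpg=60 vs 11: differ → 60
vin=E40: mpg=41 vs 11: differ → 41
vin=E55: mpg=55 vs 11: differ → 55
vin=E57: mpg=11 vs 11: equal → NULL
vin=E79: mpg=40 vs 11: differ → 40
vin=E81: mpg=43 vs 11: differ → 43
vin=E99: mpg=39 vs 11: differ → 39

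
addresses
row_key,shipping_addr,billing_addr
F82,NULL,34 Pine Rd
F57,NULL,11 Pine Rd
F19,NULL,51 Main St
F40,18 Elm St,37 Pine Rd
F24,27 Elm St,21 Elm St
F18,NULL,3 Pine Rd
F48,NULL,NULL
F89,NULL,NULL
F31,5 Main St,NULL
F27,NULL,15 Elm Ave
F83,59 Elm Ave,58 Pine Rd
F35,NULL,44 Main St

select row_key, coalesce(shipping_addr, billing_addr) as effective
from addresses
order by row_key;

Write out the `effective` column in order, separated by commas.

row_key=F18: shipping_addr=NULL, billing_addr=3 Pine Rd → 3 Pine Rd
row_key=F19: shipping_addr=NULL, billing_addr=51 Main St → 51 Main St
row_key=F24: shipping_addr=27 Elm St → 27 Elm St
row_key=F27: shipping_addr=NULL, billing_addr=15 Elm Ave → 15 Elm Ave
row_key=F31: shipping_addr=5 Main St → 5 Main St
row_key=F35: shipping_addr=NULL, billing_addr=44 Main St → 44 Main St
row_key=F40: shipping_addr=18 Elm St → 18 Elm St
row_key=F48: shipping_addr=NULL, billing_addr=NULL (all NULL) → NULL
row_key=F57: shipping_addr=NULL, billing_addr=11 Pine Rd → 11 Pine Rd
row_key=F82: shipping_addr=NULL, billing_addr=34 Pine Rd → 34 Pine Rd
row_key=F83: shipping_addr=59 Elm Ave → 59 Elm Ave
row_key=F89: shipping_addr=NULL, billing_addr=NULL (all NULL) → NULL

3 Pine Rd, 51 Main St, 27 Elm St, 15 Elm Ave, 5 Main St, 44 Main St, 18 Elm St, NULL, 11 Pine Rd, 34 Pine Rd, 59 Elm Ave, NULL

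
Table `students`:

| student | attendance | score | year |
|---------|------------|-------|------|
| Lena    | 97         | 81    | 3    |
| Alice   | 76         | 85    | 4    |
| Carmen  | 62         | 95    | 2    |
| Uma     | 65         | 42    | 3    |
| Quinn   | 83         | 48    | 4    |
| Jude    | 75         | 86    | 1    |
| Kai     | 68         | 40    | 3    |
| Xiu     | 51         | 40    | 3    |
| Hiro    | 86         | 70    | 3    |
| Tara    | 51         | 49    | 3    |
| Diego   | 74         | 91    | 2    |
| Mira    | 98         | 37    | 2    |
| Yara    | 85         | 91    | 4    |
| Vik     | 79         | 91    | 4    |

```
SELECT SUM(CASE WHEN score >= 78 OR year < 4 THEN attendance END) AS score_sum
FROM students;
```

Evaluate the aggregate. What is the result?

student=Lena: ✓ → 97
student=Alice: ✓ → 76
student=Carmen: ✓ → 62
student=Uma: ✓ → 65
student=Quinn: ✗
student=Jude: ✓ → 75
student=Kai: ✓ → 68
student=Xiu: ✓ → 51
student=Hiro: ✓ → 86
student=Tara: ✓ → 51
student=Diego: ✓ → 74
student=Mira: ✓ → 98
student=Yara: ✓ → 85
student=Vik: ✓ → 79
score_sum = 97 + 76 + 62 + 65 + 75 + 68 + 51 + 86 + 51 + 74 + 98 + 85 + 79 = 967

967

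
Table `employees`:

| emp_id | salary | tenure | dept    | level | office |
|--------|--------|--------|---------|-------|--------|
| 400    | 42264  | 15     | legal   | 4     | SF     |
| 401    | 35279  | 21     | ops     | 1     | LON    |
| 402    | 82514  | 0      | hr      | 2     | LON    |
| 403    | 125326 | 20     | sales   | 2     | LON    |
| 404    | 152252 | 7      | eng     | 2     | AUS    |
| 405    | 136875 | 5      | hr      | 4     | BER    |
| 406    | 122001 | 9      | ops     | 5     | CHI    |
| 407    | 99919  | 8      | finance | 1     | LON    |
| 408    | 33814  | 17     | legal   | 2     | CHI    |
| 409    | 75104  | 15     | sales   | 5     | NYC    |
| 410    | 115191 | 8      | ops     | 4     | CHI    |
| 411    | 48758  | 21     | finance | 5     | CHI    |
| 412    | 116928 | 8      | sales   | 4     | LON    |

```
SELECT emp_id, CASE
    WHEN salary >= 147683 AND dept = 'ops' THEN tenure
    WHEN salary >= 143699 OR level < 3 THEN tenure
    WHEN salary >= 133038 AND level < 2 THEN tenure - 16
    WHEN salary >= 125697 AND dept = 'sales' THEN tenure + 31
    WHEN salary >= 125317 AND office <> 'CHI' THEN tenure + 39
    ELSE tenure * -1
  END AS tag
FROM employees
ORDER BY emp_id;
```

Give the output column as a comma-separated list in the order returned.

-15, 21, 0, 20, 7, 44, -9, 8, 17, -15, -8, -21, -8

emp_id=400: ELSE → -15
emp_id=401: salary >= 143699 OR level < 3 → 21
emp_id=402: salary >= 143699 OR level < 3 → 0
emp_id=403: salary >= 143699 OR level < 3 → 20
emp_id=404: salary >= 143699 OR level < 3 → 7
emp_id=405: salary >= 125317 AND office <> 'CHI' → 44
emp_id=406: ELSE → -9
emp_id=407: salary >= 143699 OR level < 3 → 8
emp_id=408: salary >= 143699 OR level < 3 → 17
emp_id=409: ELSE → -15
emp_id=410: ELSE → -8
emp_id=411: ELSE → -21
emp_id=412: ELSE → -8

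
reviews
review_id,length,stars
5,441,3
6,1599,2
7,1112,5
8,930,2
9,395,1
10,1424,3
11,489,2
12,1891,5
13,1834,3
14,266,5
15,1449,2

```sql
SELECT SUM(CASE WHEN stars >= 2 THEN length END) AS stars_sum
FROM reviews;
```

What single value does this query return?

review_id=5: ✓ → 441
review_id=6: ✓ → 1599
review_id=7: ✓ → 1112
review_id=8: ✓ → 930
review_id=9: ✗
review_id=10: ✓ → 1424
review_id=11: ✓ → 489
review_id=12: ✓ → 1891
review_id=13: ✓ → 1834
review_id=14: ✓ → 266
review_id=15: ✓ → 1449
stars_sum = 441 + 1599 + 1112 + 930 + 1424 + 489 + 1891 + 1834 + 266 + 1449 = 11435

11435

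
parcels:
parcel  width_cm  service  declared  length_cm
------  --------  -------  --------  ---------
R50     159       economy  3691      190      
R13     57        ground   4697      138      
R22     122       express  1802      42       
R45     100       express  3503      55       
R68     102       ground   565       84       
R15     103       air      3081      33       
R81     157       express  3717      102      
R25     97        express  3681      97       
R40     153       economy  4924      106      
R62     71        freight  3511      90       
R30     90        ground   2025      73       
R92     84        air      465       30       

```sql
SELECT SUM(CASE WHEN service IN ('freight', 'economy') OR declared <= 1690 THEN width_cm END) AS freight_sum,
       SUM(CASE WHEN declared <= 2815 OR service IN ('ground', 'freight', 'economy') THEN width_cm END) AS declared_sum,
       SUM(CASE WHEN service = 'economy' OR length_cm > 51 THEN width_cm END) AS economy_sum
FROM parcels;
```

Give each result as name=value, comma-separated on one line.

freight_sum=569, declared_sum=838, economy_sum=986

[freight_sum: service IN ('freight', 'economy') OR declared <= 1690]
parcel=R50: ✓ → 159
parcel=R13: ✗
parcel=R22: ✗
parcel=R45: ✗
parcel=R68: ✓ → 102
parcel=R15: ✗
parcel=R81: ✗
parcel=R25: ✗
parcel=R40: ✓ → 153
parcel=R62: ✓ → 71
parcel=R30: ✗
parcel=R92: ✓ → 84
freight_sum = 159 + 102 + 153 + 71 + 84 = 569
—
[declared_sum: declared <= 2815 OR service IN ('ground', 'freight', 'economy')]
parcel=R50: ✓ → 159
parcel=R13: ✓ → 57
parcel=R22: ✓ → 122
parcel=R45: ✗
parcel=R68: ✓ → 102
parcel=R15: ✗
parcel=R81: ✗
parcel=R25: ✗
parcel=R40: ✓ → 153
parcel=R62: ✓ → 71
parcel=R30: ✓ → 90
parcel=R92: ✓ → 84
declared_sum = 159 + 57 + 122 + 102 + 153 + 71 + 90 + 84 = 838
—
[economy_sum: service = 'economy' OR length_cm > 51]
parcel=R50: ✓ → 159
parcel=R13: ✓ → 57
parcel=R22: ✗
parcel=R45: ✓ → 100
parcel=R68: ✓ → 102
parcel=R15: ✗
parcel=R81: ✓ → 157
parcel=R25: ✓ → 97
parcel=R40: ✓ → 153
parcel=R62: ✓ → 71
parcel=R30: ✓ → 90
parcel=R92: ✗
economy_sum = 159 + 57 + 100 + 102 + 157 + 97 + 153 + 71 + 90 = 986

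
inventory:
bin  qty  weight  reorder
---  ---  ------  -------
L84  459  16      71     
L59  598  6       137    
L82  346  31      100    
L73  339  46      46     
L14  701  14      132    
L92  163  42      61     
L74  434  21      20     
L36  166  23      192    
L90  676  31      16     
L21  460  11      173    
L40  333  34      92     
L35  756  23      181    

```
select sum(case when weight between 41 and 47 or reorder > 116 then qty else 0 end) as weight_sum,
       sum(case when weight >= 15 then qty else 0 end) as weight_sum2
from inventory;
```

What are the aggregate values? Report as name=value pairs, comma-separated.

[weight_sum: weight between 41 and 47 or reorder > 116]
bin=L84: ✗
bin=L59: ✓ → 598
bin=L82: ✗
bin=L73: ✓ → 339
bin=L14: ✓ → 701
bin=L92: ✓ → 163
bin=L74: ✗
bin=L36: ✓ → 166
bin=L90: ✗
bin=L21: ✓ → 460
bin=L40: ✗
bin=L35: ✓ → 756
weight_sum = 598 + 339 + 701 + 163 + 166 + 460 + 756 = 3183
—
[weight_sum2: weight >= 15]
bin=L84: ✓ → 459
bin=L59: ✗
bin=L82: ✓ → 346
bin=L73: ✓ → 339
bin=L14: ✗
bin=L92: ✓ → 163
bin=L74: ✓ → 434
bin=L36: ✓ → 166
bin=L90: ✓ → 676
bin=L21: ✗
bin=L40: ✓ → 333
bin=L35: ✓ → 756
weight_sum2 = 459 + 346 + 339 + 163 + 434 + 166 + 676 + 333 + 756 = 3672

weight_sum=3183, weight_sum2=3672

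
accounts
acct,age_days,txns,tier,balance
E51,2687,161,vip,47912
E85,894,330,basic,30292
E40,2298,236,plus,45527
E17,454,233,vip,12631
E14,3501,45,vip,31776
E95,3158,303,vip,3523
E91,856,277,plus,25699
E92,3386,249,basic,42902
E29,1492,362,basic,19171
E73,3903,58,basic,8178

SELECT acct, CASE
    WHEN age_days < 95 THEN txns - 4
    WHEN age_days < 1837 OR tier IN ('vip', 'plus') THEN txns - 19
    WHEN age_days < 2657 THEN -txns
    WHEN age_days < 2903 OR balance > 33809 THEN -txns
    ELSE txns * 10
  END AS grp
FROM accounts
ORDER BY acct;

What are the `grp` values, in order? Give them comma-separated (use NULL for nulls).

26, 214, 343, 217, 142, 580, 311, 258, -249, 284

acct=E14: age_days < 1837 OR tier IN ('vip', 'plus') → 26
acct=E17: age_days < 1837 OR tier IN ('vip', 'plus') → 214
acct=E29: age_days < 1837 OR tier IN ('vip', 'plus') → 343
acct=E40: age_days < 1837 OR tier IN ('vip', 'plus') → 217
acct=E51: age_days < 1837 OR tier IN ('vip', 'plus') → 142
acct=E73: ELSE → 580
acct=E85: age_days < 1837 OR tier IN ('vip', 'plus') → 311
acct=E91: age_days < 1837 OR tier IN ('vip', 'plus') → 258
acct=E92: age_days < 2903 OR balance > 33809 → -249
acct=E95: age_days < 1837 OR tier IN ('vip', 'plus') → 284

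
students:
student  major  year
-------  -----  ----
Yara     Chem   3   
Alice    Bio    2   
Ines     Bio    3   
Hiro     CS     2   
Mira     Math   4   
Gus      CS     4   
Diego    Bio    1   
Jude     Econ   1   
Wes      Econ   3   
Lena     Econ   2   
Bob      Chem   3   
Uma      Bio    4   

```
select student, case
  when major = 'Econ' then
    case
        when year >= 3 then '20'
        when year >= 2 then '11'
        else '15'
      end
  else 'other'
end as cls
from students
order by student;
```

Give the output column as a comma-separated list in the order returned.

other, other, other, other, other, other, 15, 11, other, other, 20, other

student=Alice: major='Bio' → outer ELSE → other
student=Bob: major='Chem' → outer ELSE → other
student=Diego: major='Bio' → outer ELSE → other
student=Gus: major='CS' → outer ELSE → other
student=Hiro: major='CS' → outer ELSE → other
student=Ines: major='Bio' → outer ELSE → other
student=Jude: major='Econ' → inner[ELSE] → 15
student=Lena: major='Econ' → inner[year >= 2] → 11
student=Mira: major='Math' → outer ELSE → other
student=Uma: major='Bio' → outer ELSE → other
student=Wes: major='Econ' → inner[year >= 3] → 20
student=Yara: major='Chem' → outer ELSE → other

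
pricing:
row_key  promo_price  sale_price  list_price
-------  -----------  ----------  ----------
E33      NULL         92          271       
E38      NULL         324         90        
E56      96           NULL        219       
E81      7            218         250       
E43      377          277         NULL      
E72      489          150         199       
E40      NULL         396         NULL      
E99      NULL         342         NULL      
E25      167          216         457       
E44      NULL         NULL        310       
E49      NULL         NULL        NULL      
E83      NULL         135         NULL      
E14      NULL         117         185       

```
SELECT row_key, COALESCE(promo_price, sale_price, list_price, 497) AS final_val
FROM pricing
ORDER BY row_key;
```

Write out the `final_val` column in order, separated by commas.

row_key=E14: promo_price=NULL, sale_price=117 → 117
row_key=E25: promo_price=167 → 167
row_key=E33: promo_price=NULL, sale_price=92 → 92
row_key=E38: promo_price=NULL, sale_price=324 → 324
row_key=E40: promo_price=NULL, sale_price=396 → 396
row_key=E43: promo_price=377 → 377
row_key=E44: promo_price=NULL, sale_price=NULL, list_price=310 → 310
row_key=E49: promo_price=NULL, sale_price=NULL, list_price=NULL, → literal 497 → 497
row_key=E56: promo_price=96 → 96
row_key=E72: promo_price=489 → 489
row_key=E81: promo_price=7 → 7
row_key=E83: promo_price=NULL, sale_price=135 → 135
row_key=E99: promo_price=NULL, sale_price=342 → 342

117, 167, 92, 324, 396, 377, 310, 497, 96, 489, 7, 135, 342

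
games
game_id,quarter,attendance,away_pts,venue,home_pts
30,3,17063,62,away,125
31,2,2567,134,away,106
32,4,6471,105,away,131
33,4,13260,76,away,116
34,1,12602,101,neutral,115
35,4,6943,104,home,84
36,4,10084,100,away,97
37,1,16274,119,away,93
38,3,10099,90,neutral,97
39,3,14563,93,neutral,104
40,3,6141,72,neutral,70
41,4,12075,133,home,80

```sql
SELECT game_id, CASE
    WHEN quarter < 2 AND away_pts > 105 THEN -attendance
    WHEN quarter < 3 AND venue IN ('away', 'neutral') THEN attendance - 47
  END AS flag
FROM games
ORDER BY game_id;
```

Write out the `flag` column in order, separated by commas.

NULL, 2520, NULL, NULL, 12555, NULL, NULL, -16274, NULL, NULL, NULL, NULL

game_id=30: (no match → NULL) → NULL
game_id=31: quarter < 3 AND venue IN ('away', 'neutral') → 2520
game_id=32: (no match → NULL) → NULL
game_id=33: (no match → NULL) → NULL
game_id=34: quarter < 3 AND venue IN ('away', 'neutral') → 12555
game_id=35: (no match → NULL) → NULL
game_id=36: (no match → NULL) → NULL
game_id=37: quarter < 2 AND away_pts > 105 → -16274
game_id=38: (no match → NULL) → NULL
game_id=39: (no match → NULL) → NULL
game_id=40: (no match → NULL) → NULL
game_id=41: (no match → NULL) → NULL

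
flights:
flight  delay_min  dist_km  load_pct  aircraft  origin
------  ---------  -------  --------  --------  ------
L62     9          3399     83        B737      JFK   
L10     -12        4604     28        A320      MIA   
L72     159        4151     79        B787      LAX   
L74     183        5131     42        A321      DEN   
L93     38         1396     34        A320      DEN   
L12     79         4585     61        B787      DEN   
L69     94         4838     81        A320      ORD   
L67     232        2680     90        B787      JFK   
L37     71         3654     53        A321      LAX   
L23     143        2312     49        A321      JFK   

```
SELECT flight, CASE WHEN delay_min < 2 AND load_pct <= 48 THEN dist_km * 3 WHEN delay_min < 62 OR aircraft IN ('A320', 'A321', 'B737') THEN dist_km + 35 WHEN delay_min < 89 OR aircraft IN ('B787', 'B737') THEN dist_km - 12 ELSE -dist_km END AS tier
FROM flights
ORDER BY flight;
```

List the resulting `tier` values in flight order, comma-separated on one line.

flight=L10: delay_min < 2 AND load_pct <= 48 → 13812
flight=L12: delay_min < 89 OR aircraft IN ('B787', 'B737') → 4573
flight=L23: delay_min < 62 OR aircraft IN ('A320', 'A321', 'B737') → 2347
flight=L37: delay_min < 62 OR aircraft IN ('A320', 'A321', 'B737') → 3689
flight=L62: delay_min < 62 OR aircraft IN ('A320', 'A321', 'B737') → 3434
flight=L67: delay_min < 89 OR aircraft IN ('B787', 'B737') → 2668
flight=L69: delay_min < 62 OR aircraft IN ('A320', 'A321', 'B737') → 4873
flight=L72: delay_min < 89 OR aircraft IN ('B787', 'B737') → 4139
flight=L74: delay_min < 62 OR aircraft IN ('A320', 'A321', 'B737') → 5166
flight=L93: delay_min < 62 OR aircraft IN ('A320', 'A321', 'B737') → 1431

13812, 4573, 2347, 3689, 3434, 2668, 4873, 4139, 5166, 1431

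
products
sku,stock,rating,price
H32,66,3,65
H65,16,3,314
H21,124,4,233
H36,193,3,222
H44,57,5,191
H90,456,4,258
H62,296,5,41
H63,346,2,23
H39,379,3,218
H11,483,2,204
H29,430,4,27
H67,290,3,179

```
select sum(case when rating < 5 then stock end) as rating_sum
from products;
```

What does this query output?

sku=H32: ✓ → 66
sku=H65: ✓ → 16
sku=H21: ✓ → 124
sku=H36: ✓ → 193
sku=H44: ✗
sku=H90: ✓ → 456
sku=H62: ✗
sku=H63: ✓ → 346
sku=H39: ✓ → 379
sku=H11: ✓ → 483
sku=H29: ✓ → 430
sku=H67: ✓ → 290
rating_sum = 66 + 16 + 124 + 193 + 456 + 346 + 379 + 483 + 430 + 290 = 2783

2783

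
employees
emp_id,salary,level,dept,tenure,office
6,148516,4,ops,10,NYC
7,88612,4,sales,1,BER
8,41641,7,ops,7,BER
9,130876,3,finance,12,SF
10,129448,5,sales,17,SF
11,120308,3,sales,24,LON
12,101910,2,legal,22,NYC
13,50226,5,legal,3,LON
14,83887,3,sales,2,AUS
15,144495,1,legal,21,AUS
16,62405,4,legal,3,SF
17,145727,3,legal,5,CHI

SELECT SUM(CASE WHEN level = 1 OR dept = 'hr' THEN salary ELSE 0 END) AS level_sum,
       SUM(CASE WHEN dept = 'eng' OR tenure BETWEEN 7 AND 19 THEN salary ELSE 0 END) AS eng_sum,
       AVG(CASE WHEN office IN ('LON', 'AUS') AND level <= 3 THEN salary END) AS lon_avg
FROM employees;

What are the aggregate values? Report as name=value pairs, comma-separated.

[level_sum: level = 1 OR dept = 'hr']
emp_id=6: ✗
emp_id=7: ✗
emp_id=8: ✗
emp_id=9: ✗
emp_id=10: ✗
emp_id=11: ✗
emp_id=12: ✗
emp_id=13: ✗
emp_id=14: ✗
emp_id=15: ✓ → 144495
emp_id=16: ✗
emp_id=17: ✗
level_sum = 144495
—
[eng_sum: dept = 'eng' OR tenure BETWEEN 7 AND 19]
emp_id=6: ✓ → 148516
emp_id=7: ✗
emp_id=8: ✓ → 41641
emp_id=9: ✓ → 130876
emp_id=10: ✓ → 129448
emp_id=11: ✗
emp_id=12: ✗
emp_id=13: ✗
emp_id=14: ✗
emp_id=15: ✗
emp_id=16: ✗
emp_id=17: ✗
eng_sum = 148516 + 41641 + 130876 + 129448 = 450481
—
[lon_avg: office IN ('LON', 'AUS') AND level <= 3]
emp_id=6: ✗
emp_id=7: ✗
emp_id=8: ✗
emp_id=9: ✗
emp_id=10: ✗
emp_id=11: ✓ → 120308
emp_id=12: ✗
emp_id=13: ✗
emp_id=14: ✓ → 83887
emp_id=15: ✓ → 144495
emp_id=16: ✗
emp_id=17: ✗
lon_avg = (120308 + 83887 + 144495) / 3 = 116230

level_sum=144495, eng_sum=450481, lon_avg=116230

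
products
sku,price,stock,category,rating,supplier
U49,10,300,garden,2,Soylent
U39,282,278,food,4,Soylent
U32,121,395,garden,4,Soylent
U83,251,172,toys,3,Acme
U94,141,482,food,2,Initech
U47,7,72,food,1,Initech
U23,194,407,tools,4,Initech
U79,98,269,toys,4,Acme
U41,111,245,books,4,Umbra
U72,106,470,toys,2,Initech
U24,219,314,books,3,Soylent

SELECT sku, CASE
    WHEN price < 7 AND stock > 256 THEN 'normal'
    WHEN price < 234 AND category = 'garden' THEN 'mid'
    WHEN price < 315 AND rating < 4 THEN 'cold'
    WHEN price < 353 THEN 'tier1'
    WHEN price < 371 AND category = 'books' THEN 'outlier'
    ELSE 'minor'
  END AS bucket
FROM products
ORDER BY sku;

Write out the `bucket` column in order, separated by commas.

sku=U23: price < 353 → tier1
sku=U24: price < 315 AND rating < 4 → cold
sku=U32: price < 234 AND category = 'garden' → mid
sku=U39: price < 353 → tier1
sku=U41: price < 353 → tier1
sku=U47: price < 315 AND rating < 4 → cold
sku=U49: price < 234 AND category = 'garden' → mid
sku=U72: price < 315 AND rating < 4 → cold
sku=U79: price < 353 → tier1
sku=U83: price < 315 AND rating < 4 → cold
sku=U94: price < 315 AND rating < 4 → cold

tier1, cold, mid, tier1, tier1, cold, mid, cold, tier1, cold, cold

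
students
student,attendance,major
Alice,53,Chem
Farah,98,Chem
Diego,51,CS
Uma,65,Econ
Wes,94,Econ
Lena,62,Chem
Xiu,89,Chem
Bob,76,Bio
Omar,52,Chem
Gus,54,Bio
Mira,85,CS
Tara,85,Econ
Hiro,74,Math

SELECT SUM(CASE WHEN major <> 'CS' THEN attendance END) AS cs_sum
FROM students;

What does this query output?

802

student=Alice: ✓ → 53
student=Farah: ✓ → 98
student=Diego: ✗
student=Uma: ✓ → 65
student=Wes: ✓ → 94
student=Lena: ✓ → 62
student=Xiu: ✓ → 89
student=Bob: ✓ → 76
student=Omar: ✓ → 52
student=Gus: ✓ → 54
student=Mira: ✗
student=Tara: ✓ → 85
student=Hiro: ✓ → 74
cs_sum = 53 + 98 + 65 + 94 + 62 + 89 + 76 + 52 + 54 + 85 + 74 = 802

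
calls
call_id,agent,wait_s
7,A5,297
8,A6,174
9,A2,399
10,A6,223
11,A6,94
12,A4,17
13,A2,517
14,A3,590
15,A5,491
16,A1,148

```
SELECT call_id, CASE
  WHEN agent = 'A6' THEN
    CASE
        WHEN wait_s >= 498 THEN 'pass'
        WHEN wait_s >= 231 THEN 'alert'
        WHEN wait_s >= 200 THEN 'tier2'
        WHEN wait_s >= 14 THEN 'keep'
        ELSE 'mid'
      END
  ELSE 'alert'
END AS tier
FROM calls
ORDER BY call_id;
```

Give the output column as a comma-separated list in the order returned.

call_id=7: agent='A5' → outer ELSE → alert
call_id=8: agent='A6' → inner[wait_s >= 14] → keep
call_id=9: agent='A2' → outer ELSE → alert
call_id=10: agent='A6' → inner[wait_s >= 200] → tier2
call_id=11: agent='A6' → inner[wait_s >= 14] → keep
call_id=12: agent='A4' → outer ELSE → alert
call_id=13: agent='A2' → outer ELSE → alert
call_id=14: agent='A3' → outer ELSE → alert
call_id=15: agent='A5' → outer ELSE → alert
call_id=16: agent='A1' → outer ELSE → alert

alert, keep, alert, tier2, keep, alert, alert, alert, alert, alert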